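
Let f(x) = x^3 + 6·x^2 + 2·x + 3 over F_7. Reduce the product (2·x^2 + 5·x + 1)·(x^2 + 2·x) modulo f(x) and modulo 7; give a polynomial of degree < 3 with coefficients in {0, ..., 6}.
a · b ≡ 4·x^2 + 2·x + 2 (mod f(x))

Multiply as integer polynomials: a · b = 2·x^4 + 9·x^3 + 11·x^2 + 2·x. Reducing coefficients mod 7: a · b ≡ 2·x^4 + 2·x^3 + 4·x^2 + 2·x. Now divide by f(x) = x^3 + 6·x^2 + 2·x + 3 in F_7[x], eliminating the leading term at each step:
  leading term 2·x^4: subtract (2·x)·f(x) = 2·x^4 + 5·x^3 + 4·x^2 + 6·x, leaving 4·x^3 + 3·x (coefficients mod 7)
  leading term 4·x^3: subtract (4)·f(x) = 4·x^3 + 3·x^2 + x + 5, leaving 4·x^2 + 2·x + 2 (coefficients mod 7)
The degree is now < 3, so this is the remainder. Hence a · b ≡ 4·x^2 + 2·x + 2 in F_7[x]/(f).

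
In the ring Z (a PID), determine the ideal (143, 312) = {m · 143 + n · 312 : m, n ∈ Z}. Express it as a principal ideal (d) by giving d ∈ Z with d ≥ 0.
In the PID Z, (a, b) is generated by gcd(a, b). Compute gcd(312, 143) with the extended Euclidean algorithm, tracking rows (r, s, t) with s·312 + t·143 = r:
  row A: (312, 1, 0)   [1·312 + 0·143 = 312]
  row B: (143, 0, 1)   [0·312 + 1·143 = 143]
  312 = 2·143 + 26   → row C = row A − 2·row B = (26, 1, −2)   [check: 1·312 − 2·143 = 26]
  143 = 5·26 + 13   → row D = row B − 5·row C = (13, −5, 11)   [check: −5·312 + 11·143 = 13]
  26 = 2·13 + 0   → remainder 0, stop. gcd = 13 (last nonzero row D).
So gcd(143, 312) = 13, with Bézout identity −5·312 + 11·143 = 13. Containment (⊇): the Bézout identity exhibits 13 as an element of (143, 312), giving (13) ⊆ (143, 312). Containment (⊆): since 13 | 143 and 13 | 312 (143 = 13·11, 312 = 13·24), every Z-linear combination of 143 and 312 is divisible by 13, so (143, 312) ⊆ (13). Therefore (143, 312) = (13), d = 13.

Final answer: (143, 312) = (13); d = 13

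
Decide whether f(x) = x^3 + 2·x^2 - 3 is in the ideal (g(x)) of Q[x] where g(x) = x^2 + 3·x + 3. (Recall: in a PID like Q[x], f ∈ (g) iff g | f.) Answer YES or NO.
YES

In Q[x] the ideal (g) consists of all multiples of g, so f ∈ (g) iff g | f, i.e. iff the remainder of f on division by g is 0. Divide f by g (g is monic, so eliminate the leading term of the running remainder at each step):
  leading term x^3: subtract (x)·g(x) = x^3 + 3·x^2 + 3·x, leaving -x^2 - 3·x - 3
  leading term -x^2: subtract (-1)·g(x) = -x^2 - 3·x - 3, leaving 0
The remainder is 0, so f(x) = g(x) · h(x) with h(x) = x - 1. Hence g | f, i.e. f ∈ (g).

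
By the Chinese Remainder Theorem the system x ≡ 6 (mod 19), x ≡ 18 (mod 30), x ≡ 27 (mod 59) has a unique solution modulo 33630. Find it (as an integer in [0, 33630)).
x ≡ 11178 (mod 33630); the representative in [0, 33630) is 11178

The moduli 19, 30, 59 are pairwise coprime, so by the CRT there is a unique solution mod 19·30·59 = 33630.
Solve by successive substitution. Start with x ≡ 6 (mod 19).
  Combine with x ≡ 18 (mod 30): write x = 6 + 19·t and require 6 + 19·t ≡ 18 (mod 30), i.e. 19·t ≡ 18 − 6 ≡ 12 (mod 30). Since 19^(−1) ≡ 19 (mod 30), t ≡ 19·12 ≡ 18 (mod 30). So x ≡ 6 + 19·18 = 348 (mod 570).
  Combine with x ≡ 27 (mod 59): write x = 348 + 570·t and require 348 + 570·t ≡ 27 (mod 59), i.e. 570·t ≡ 27 − 348 ≡ 33 (mod 59). Since 570^(−1) ≡ 56 (mod 59) (570 ≡ 39 (mod 59)), t ≡ 56·33 ≡ 19 (mod 59). So x ≡ 348 + 570·19 = 11178 (mod 33630).
Unique solution in [0, 33630): x = 11178.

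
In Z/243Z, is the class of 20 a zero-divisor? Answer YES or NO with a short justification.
NO

gcd(20, 243) = 1, so 20 is a unit in Z/243Z (it has a multiplicative inverse). A unit cannot be a zero-divisor: if 20·b ≡ 0 then multiplying both sides by 20^(−1) gives b ≡ 0. So 20 is not a zero-divisor.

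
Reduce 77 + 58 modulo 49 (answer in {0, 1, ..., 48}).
37

Reduce the summands first: 77 ≡ 28, 58 ≡ 9 (mod 49), so 77 + 58 ≡ 28 + 9 (mod 49). 28 + 9 = 37; 37 = 0·49 + 37, so (77 + 58) mod 49 = 37.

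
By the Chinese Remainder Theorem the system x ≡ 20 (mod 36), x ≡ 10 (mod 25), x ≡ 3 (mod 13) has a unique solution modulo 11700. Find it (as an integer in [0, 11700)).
x ≡ 5060 (mod 11700); the representative in [0, 11700) is 5060

The moduli 36, 25, 13 are pairwise coprime, so by the CRT there is a unique solution mod 36·25·13 = 11700.
Solve by successive substitution. Start with x ≡ 20 (mod 36).
  Combine with x ≡ 10 (mod 25): write x = 20 + 36·t and require 20 + 36·t ≡ 10 (mod 25), i.e. 36·t ≡ 10 − 20 ≡ 15 (mod 25). Since 36^(−1) ≡ 16 (mod 25) (36 ≡ 11 (mod 25)), t ≡ 16·15 ≡ 15 (mod 25). So x ≡ 20 + 36·15 = 560 (mod 900).
  Combine with x ≡ 3 (mod 13): write x = 560 + 900·t and require 560 + 900·t ≡ 3 (mod 13), i.e. 900·t ≡ 3 − 560 ≡ 2 (mod 13). Since 900^(−1) ≡ 9 (mod 13) (900 ≡ 3 (mod 13)), t ≡ 9·2 ≡ 5 (mod 13). So x ≡ 560 + 900·5 = 5060 (mod 11700).
Unique solution in [0, 11700): x = 5060.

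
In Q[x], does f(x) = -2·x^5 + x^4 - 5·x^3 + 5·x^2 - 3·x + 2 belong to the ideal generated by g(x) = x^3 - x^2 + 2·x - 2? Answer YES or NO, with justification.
NO

In Q[x] the ideal (g) consists of all multiples of g, so f ∈ (g) iff g | f, i.e. iff the remainder of f on division by g is 0. Divide f by g (g is monic, so eliminate the leading term of the running remainder at each step):
  leading term -2·x^5: subtract (-2·x^2)·g(x) = -2·x^5 + 2·x^4 - 4·x^3 + 4·x^2, leaving -x^4 - x^3 + x^2 - 3·x + 2
  leading term -x^4: subtract (-x)·g(x) = -x^4 + x^3 - 2·x^2 + 2·x, leaving -2·x^3 + 3·x^2 - 5·x + 2
  leading term -2·x^3: subtract (-2)·g(x) = -2·x^3 + 2·x^2 - 4·x + 4, leaving x^2 - x - 2
The remainder r(x) = x^2 - x - 2 ≠ 0 (and deg r < deg g), so g ∤ f, i.e. f ∉ (g).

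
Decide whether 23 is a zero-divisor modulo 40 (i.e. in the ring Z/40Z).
gcd(23, 40) = 1, so 23 is a unit in Z/40Z (it has a multiplicative inverse). A unit cannot be a zero-divisor: if 23·b ≡ 0 then multiplying both sides by 23^(−1) gives b ≡ 0. So 23 is not a zero-divisor.

Final answer: NO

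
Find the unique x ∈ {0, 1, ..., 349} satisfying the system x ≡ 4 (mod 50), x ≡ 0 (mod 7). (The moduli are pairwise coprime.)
The moduli 50, 7 are pairwise coprime, so by the CRT there is a unique solution mod 50·7 = 350.
Solve by successive substitution. Start with x ≡ 4 (mod 50).
  Combine with x ≡ 0 (mod 7): write x = 4 + 50·t and require 4 + 50·t ≡ 0 (mod 7), i.e. 50·t ≡ 0 − 4 ≡ 3 (mod 7). Since 50^(−1) ≡ 1 (mod 7) (50 ≡ 1 (mod 7)), t ≡ 1·3 ≡ 3 (mod 7). So x ≡ 4 + 50·3 = 154 (mod 350).
Unique solution in [0, 350): x = 154.

Final answer: x ≡ 154 (mod 350); the representative in [0, 350) is 154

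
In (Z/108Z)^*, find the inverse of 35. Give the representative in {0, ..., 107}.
35^(−1) ≡ 71 (mod 108)

Apply the extended Euclidean algorithm to (108, 35), tracking rows (r, s, t) with s·108 + t·35 = r. Each division r_prev = q·r_cur + r_new produces the new row as (previous row) − q·(current row):
  row A: (108, 1, 0)   [1·108 + 0·35 = 108]
  row B: (35, 0, 1)   [0·108 + 1·35 = 35]
  108 = 3·35 + 3   → row C = row A − 3·row B = (3, 1, −3)   [check: 1·108 − 3·35 = 3]
  35 = 11·3 + 2   → row D = row B − 11·row C = (2, −11, 34)   [check: −11·108 + 34·35 = 2]
  3 = 1·2 + 1   → row E = row C − 1·row D = (1, 12, −37)   [check: 12·108 − 37·35 = 1]
  2 = 2·1 + 0   → remainder 0, stop. gcd = 1 (last nonzero row E).
The gcd is 1, so 35 is invertible mod 108. The last nonzero row gives 12·108 − 37·35 = 1, so t = −37. So 35^(−1) ≡ −37 ≡ 71 (mod 108). Verify: 35 · 71 = 2485 ≡ 1 (mod 108). ✓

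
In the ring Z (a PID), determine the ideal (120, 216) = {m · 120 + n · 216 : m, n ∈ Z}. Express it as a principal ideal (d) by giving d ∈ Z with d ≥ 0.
(120, 216) = (24); d = 24

In the PID Z, (a, b) is generated by gcd(a, b). Compute gcd(216, 120) with the extended Euclidean algorithm, tracking rows (r, s, t) with s·216 + t·120 = r:
  row A: (216, 1, 0)   [1·216 + 0·120 = 216]
  row B: (120, 0, 1)   [0·216 + 1·120 = 120]
  216 = 1·120 + 96   → row C = row A − 1·row B = (96, 1, −1)   [check: 1·216 − 1·120 = 96]
  120 = 1·96 + 24   → row D = row B − 1·row C = (24, −1, 2)   [check: −1·216 + 2·120 = 24]
  96 = 4·24 + 0   → remainder 0, stop. gcd = 24 (last nonzero row D).
So gcd(120, 216) = 24, with Bézout identity −1·216 + 2·120 = 24. Containment (⊇): the Bézout identity exhibits 24 as an element of (120, 216), giving (24) ⊆ (120, 216). Containment (⊆): since 24 | 120 and 24 | 216 (120 = 24·5, 216 = 24·9), every Z-linear combination of 120 and 216 is divisible by 24, so (120, 216) ⊆ (24). Therefore (120, 216) = (24), d = 24.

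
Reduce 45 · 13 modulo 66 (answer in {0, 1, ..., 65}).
57

Both factors are already reduced mod 66. 45 · 13 = 585. Dividing by 66: 585 = 8·66 + 57. So (45 · 13) mod 66 = 57.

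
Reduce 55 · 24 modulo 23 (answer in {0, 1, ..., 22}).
9

Reduce the factors first: 55 ≡ 9, 24 ≡ 1 (mod 23), so 55 · 24 ≡ 9 · 1 (mod 23). 9 · 1 = 9. Dividing by 23: 9 = 0·23 + 9. So (55 · 24) mod 23 = 9.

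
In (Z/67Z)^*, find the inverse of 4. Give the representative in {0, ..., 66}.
4^(−1) ≡ 17 (mod 67)

Apply the extended Euclidean algorithm to (67, 4), tracking rows (r, s, t) with s·67 + t·4 = r. Each division r_prev = q·r_cur + r_new produces the new row as (previous row) − q·(current row):
  row A: (67, 1, 0)   [1·67 + 0·4 = 67]
  row B: (4, 0, 1)   [0·67 + 1·4 = 4]
  67 = 16·4 + 3   → row C = row A − 16·row B = (3, 1, −16)   [check: 1·67 − 16·4 = 3]
  4 = 1·3 + 1   → row D = row B − 1·row C = (1, −1, 17)   [check: −1·67 + 17·4 = 1]
  3 = 3·1 + 0   → remainder 0, stop. gcd = 1 (last nonzero row D).
The gcd is 1, so 4 is invertible mod 67. The last nonzero row gives −1·67 + 17·4 = 1, so t = 17. So 4^(−1) ≡ 17 (mod 67). Verify: 4 · 17 = 68 ≡ 1 (mod 67). ✓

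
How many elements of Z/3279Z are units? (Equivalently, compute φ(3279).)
An element a ∈ Z/3279Z is a unit iff gcd(a, 3279) = 1, so the number of units is φ(3279). φ is multiplicative, with φ(p^e) = p^e − p^(e−1). Factorise 3279 = 3 · 1093. Then
  φ(3279) = (3 − 1) · (1093 − 1) = 2 · 1092 = 2184.

Final answer: Z/3279Z has φ(3279) = 2184 units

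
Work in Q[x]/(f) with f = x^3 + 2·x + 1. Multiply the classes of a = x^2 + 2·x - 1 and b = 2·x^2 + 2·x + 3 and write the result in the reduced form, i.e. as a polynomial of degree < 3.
a · b ≡ x^2 - 10·x - 9 (mod f(x))

First multiply in Q[x] without reducing: a · b = 2·x^4 + 6·x^3 + 5·x^2 + 4·x - 3. Now divide by f(x) = x^3 + 2·x + 1, eliminating the leading term at each step:
  leading term 2·x^4: subtract (2·x)·f(x) = 2·x^4 + 4·x^2 + 2·x, leaving 6·x^3 + x^2 + 2·x - 3
  leading term 6·x^3: subtract (6)·f(x) = 6·x^3 + 12·x + 6, leaving x^2 - 10·x - 9
The degree is now < 3, so this is the remainder. Hence a · b ≡ x^2 - 10·x - 9 in Q[x]/(f).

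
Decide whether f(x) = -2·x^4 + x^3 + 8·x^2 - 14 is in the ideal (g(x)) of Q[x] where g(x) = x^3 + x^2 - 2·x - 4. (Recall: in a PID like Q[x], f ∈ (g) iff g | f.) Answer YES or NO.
In Q[x] the ideal (g) consists of all multiples of g, so f ∈ (g) iff g | f, i.e. iff the remainder of f on division by g is 0. Divide f by g (g is monic, so eliminate the leading term of the running remainder at each step):
  leading term -2·x^4: subtract (-2·x)·g(x) = -2·x^4 - 2·x^3 + 4·x^2 + 8·x, leaving 3·x^3 + 4·x^2 - 8·x - 14
  leading term 3·x^3: subtract (3)·g(x) = 3·x^3 + 3·x^2 - 6·x - 12, leaving x^2 - 2·x - 2
The remainder r(x) = x^2 - 2·x - 2 ≠ 0 (and deg r < deg g), so g ∤ f, i.e. f ∉ (g).

Final answer: NO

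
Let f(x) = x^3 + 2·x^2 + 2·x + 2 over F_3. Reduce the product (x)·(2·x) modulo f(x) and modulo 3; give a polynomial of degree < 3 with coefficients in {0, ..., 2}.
Multiply as integer polynomials: a · b = 2·x^2. Reducing coefficients mod 3: a · b ≡ 2·x^2. This already has degree < 3, so no reduction by f is needed. Hence a · b ≡ 2·x^2 in F_3[x]/(f).

Final answer: a · b ≡ 2·x^2 (mod f(x))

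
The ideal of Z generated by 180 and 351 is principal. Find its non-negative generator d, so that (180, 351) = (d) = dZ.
(180, 351) = (9); d = 9

In the PID Z, (a, b) is generated by gcd(a, b). Compute gcd(351, 180) with the extended Euclidean algorithm, tracking rows (r, s, t) with s·351 + t·180 = r:
  row A: (351, 1, 0)   [1·351 + 0·180 = 351]
  row B: (180, 0, 1)   [0·351 + 1·180 = 180]
  351 = 1·180 + 171   → row C = row A − 1·row B = (171, 1, −1)   [check: 1·351 − 1·180 = 171]
  180 = 1·171 + 9   → row D = row B − 1·row C = (9, −1, 2)   [check: −1·351 + 2·180 = 9]
  171 = 19·9 + 0   → remainder 0, stop. gcd = 9 (last nonzero row D).
So gcd(180, 351) = 9, with Bézout identity −1·351 + 2·180 = 9. Containment (⊇): the Bézout identity exhibits 9 as an element of (180, 351), giving (9) ⊆ (180, 351). Containment (⊆): since 9 | 180 and 9 | 351 (180 = 9·20, 351 = 9·39), every Z-linear combination of 180 and 351 is divisible by 9, so (180, 351) ⊆ (9). Therefore (180, 351) = (9), d = 9.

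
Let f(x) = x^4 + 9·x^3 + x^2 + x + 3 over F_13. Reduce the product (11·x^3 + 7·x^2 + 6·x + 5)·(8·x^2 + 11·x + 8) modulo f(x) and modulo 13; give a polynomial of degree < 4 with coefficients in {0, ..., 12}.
Multiply as integer polynomials: a · b = 88·x^5 + 177·x^4 + 213·x^3 + 162·x^2 + 103·x + 40. Reducing coefficients mod 13: a · b ≡ 10·x^5 + 8·x^4 + 5·x^3 + 6·x^2 + 12·x + 1. Now divide by f(x) = x^4 + 9·x^3 + x^2 + x + 3 in F_13[x], eliminating the leading term at each step:
  leading term 10·x^5: subtract (10·x)·f(x) = 10·x^5 + 12·x^4 + 10·x^3 + 10·x^2 + 4·x, leaving 9·x^4 + 8·x^3 + 9·x^2 + 8·x + 1 (coefficients mod 13)
  leading term 9·x^4: subtract (9)·f(x) = 9·x^4 + 3·x^3 + 9·x^2 + 9·x + 1, leaving 5·x^3 + 12·x (coefficients mod 13)
The degree is now < 4, so this is the remainder. Hence a · b ≡ 5·x^3 + 12·x in F_13[x]/(f).

Final answer: a · b ≡ 5·x^3 + 12·x (mod f(x))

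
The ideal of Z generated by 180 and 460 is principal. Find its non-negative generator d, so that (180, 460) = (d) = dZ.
In the PID Z, (a, b) is generated by gcd(a, b). Compute gcd(460, 180) with the extended Euclidean algorithm, tracking rows (r, s, t) with s·460 + t·180 = r:
  row A: (460, 1, 0)   [1·460 + 0·180 = 460]
  row B: (180, 0, 1)   [0·460 + 1·180 = 180]
  460 = 2·180 + 100   → row C = row A − 2·row B = (100, 1, −2)   [check: 1·460 − 2·180 = 100]
  180 = 1·100 + 80   → row D = row B − 1·row C = (80, −1, 3)   [check: −1·460 + 3·180 = 80]
  100 = 1·80 + 20   → row E = row C − 1·row D = (20, 2, −5)   [check: 2·460 − 5·180 = 20]
  80 = 4·20 + 0   → remainder 0, stop. gcd = 20 (last nonzero row E).
So gcd(180, 460) = 20, with Bézout identity 2·460 − 5·180 = 20. Containment (⊇): the Bézout identity exhibits 20 as an element of (180, 460), giving (20) ⊆ (180, 460). Containment (⊆): since 20 | 180 and 20 | 460 (180 = 20·9, 460 = 20·23), every Z-linear combination of 180 and 460 is divisible by 20, so (180, 460) ⊆ (20). Therefore (180, 460) = (20), d = 20.

Final answer: (180, 460) = (20); d = 20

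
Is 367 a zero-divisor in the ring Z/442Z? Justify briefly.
gcd(367, 442) = 1, so 367 is a unit in Z/442Z (it has a multiplicative inverse). A unit cannot be a zero-divisor: if 367·b ≡ 0 then multiplying both sides by 367^(−1) gives b ≡ 0. So 367 is not a zero-divisor.

Final answer: NO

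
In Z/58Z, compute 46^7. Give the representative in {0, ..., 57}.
Use repeated squaring. Binary(7) = 111. Walk through the bits of the exponent 7 left-to-right: at each bit after the leading one, square the running value, then multiply by 46 if the bit is 1 (always reducing mod 58):
  bit 1 = 1 (leading): start with 46.
  bit 2 = 1: square 46^2 = 2116 ≡ 28; bit is 1, so multiply 28·46 = 1288 ≡ 12 (mod 58).
  bit 3 = 1: square 12^2 = 144 ≡ 28; bit is 1, so multiply 28·46 = 1288 ≡ 12 (mod 58).
Final value: 46^7 ≡ 12 (mod 58).

Final answer: 12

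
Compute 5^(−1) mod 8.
Apply the extended Euclidean algorithm to (8, 5), tracking rows (r, s, t) with s·8 + t·5 = r. Each division r_prev = q·r_cur + r_new produces the new row as (previous row) − q·(current row):
  row A: (8, 1, 0)   [1·8 + 0·5 = 8]
  row B: (5, 0, 1)   [0·8 + 1·5 = 5]
  8 = 1·5 + 3   → row C = row A − 1·row B = (3, 1, −1)   [check: 1·8 − 1·5 = 3]
  5 = 1·3 + 2   → row D = row B − 1·row C = (2, −1, 2)   [check: −1·8 + 2·5 = 2]
  3 = 1·2 + 1   → row E = row C − 1·row D = (1, 2, −3)   [check: 2·8 − 3·5 = 1]
  2 = 2·1 + 0   → remainder 0, stop. gcd = 1 (last nonzero row E).
The gcd is 1, so 5 is invertible mod 8. The last nonzero row gives 2·8 − 3·5 = 1, so t = −3. So 5^(−1) ≡ −3 ≡ 5 (mod 8). Verify: 5 · 5 = 25 ≡ 1 (mod 8). ✓

Final answer: 5^(−1) ≡ 5 (mod 8)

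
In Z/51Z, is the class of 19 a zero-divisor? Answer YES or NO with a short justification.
gcd(19, 51) = 1, so 19 is a unit in Z/51Z (it has a multiplicative inverse). A unit cannot be a zero-divisor: if 19·b ≡ 0 then multiplying both sides by 19^(−1) gives b ≡ 0. So 19 is not a zero-divisor.

Final answer: NO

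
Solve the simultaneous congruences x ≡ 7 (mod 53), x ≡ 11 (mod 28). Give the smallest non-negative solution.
x ≡ 431 (mod 1484); the representative in [0, 1484) is 431

The moduli 53, 28 are pairwise coprime, so by the CRT there is a unique solution mod 53·28 = 1484.
Solve by successive substitution. Start with x ≡ 7 (mod 53).
  Combine with x ≡ 11 (mod 28): write x = 7 + 53·t and require 7 + 53·t ≡ 11 (mod 28), i.e. 53·t ≡ 11 − 7 ≡ 4 (mod 28). Since 53^(−1) ≡ 9 (mod 28) (53 ≡ 25 (mod 28)), t ≡ 9·4 ≡ 8 (mod 28). So x ≡ 7 + 53·8 = 431 (mod 1484).
Unique solution in [0, 1484): x = 431.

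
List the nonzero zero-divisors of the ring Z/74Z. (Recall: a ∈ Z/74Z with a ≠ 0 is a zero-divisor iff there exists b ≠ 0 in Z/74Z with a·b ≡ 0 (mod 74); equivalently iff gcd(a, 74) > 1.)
nonzero zero-divisors of Z/74Z = {2, 4, 6, 8, 10, 12, 14, 16, 18, 20, 22, 24, 26, 28, 30, 32, 34, 36, 37, 38, 40, 42, 44, 46, 48, 50, 52, 54, 56, 58, 60, 62, 64, 66, 68, 70, 72}

An element a ∈ Z/74Z (with a ≠ 0) is a zero-divisor iff gcd(a, 74) > 1 (because a is a unit precisely when gcd(a, n) = 1, and in Z/nZ every nonzero, non-unit element is a zero-divisor). Scan a = 1, ..., 73 and keep those with gcd(a, 74) > 1:
  gcd(2, 74) = 2, gcd(4, 74) = 2, gcd(6, 74) = 2, gcd(8, 74) = 2, gcd(10, 74) = 2, gcd(12, 74) = 2, gcd(14, 74) = 2, gcd(16, 74) = 2, gcd(18, 74) = 2, gcd(20, 74) = 2, gcd(22, 74) = 2, gcd(24, 74) = 2, gcd(26, 74) = 2, gcd(28, 74) = 2, gcd(30, 74) = 2, gcd(32, 74) = 2, gcd(34, 74) = 2, gcd(36, 74) = 2, gcd(37, 74) = 37, gcd(38, 74) = 2, gcd(40, 74) = 2, gcd(42, 74) = 2, gcd(44, 74) = 2, gcd(46, 74) = 2, gcd(48, 74) = 2, gcd(50, 74) = 2, gcd(52, 74) = 2, gcd(54, 74) = 2, gcd(56, 74) = 2, gcd(58, 74) = 2, gcd(60, 74) = 2, gcd(62, 74) = 2, gcd(64, 74) = 2, gcd(66, 74) = 2, gcd(68, 74) = 2, gcd(70, 74) = 2, gcd(72, 74) = 2.
All other a ∈ {1, ..., 73} have gcd(a, 74) = 1 and are units. So the nonzero zero-divisors are exactly the 37 values of a appearing in this scan.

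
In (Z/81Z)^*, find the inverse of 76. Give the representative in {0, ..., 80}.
Apply the extended Euclidean algorithm to (81, 76), tracking rows (r, s, t) with s·81 + t·76 = r. Each division r_prev = q·r_cur + r_new produces the new row as (previous row) − q·(current row):
  row A: (81, 1, 0)   [1·81 + 0·76 = 81]
  row B: (76, 0, 1)   [0·81 + 1·76 = 76]
  81 = 1·76 + 5   → row C = row A − 1·row B = (5, 1, −1)   [check: 1·81 − 1·76 = 5]
  76 = 15·5 + 1   → row D = row B − 15·row C = (1, −15, 16)   [check: −15·81 + 16·76 = 1]
  5 = 5·1 + 0   → remainder 0, stop. gcd = 1 (last nonzero row D).
The gcd is 1, so 76 is invertible mod 81. The last nonzero row gives −15·81 + 16·76 = 1, so t = 16. So 76^(−1) ≡ 16 (mod 81). Verify: 76 · 16 = 1216 ≡ 1 (mod 81). ✓

Final answer: 76^(−1) ≡ 16 (mod 81)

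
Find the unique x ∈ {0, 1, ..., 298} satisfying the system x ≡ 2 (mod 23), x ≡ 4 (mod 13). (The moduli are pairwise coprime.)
x ≡ 186 (mod 299); the representative in [0, 299) is 186

The moduli 23, 13 are pairwise coprime, so by the CRT there is a unique solution mod 23·13 = 299.
Solve by successive substitution. Start with x ≡ 2 (mod 23).
  Combine with x ≡ 4 (mod 13): write x = 2 + 23·t and require 2 + 23·t ≡ 4 (mod 13), i.e. 23·t ≡ 4 − 2 ≡ 2 (mod 13). Since 23^(−1) ≡ 4 (mod 13) (23 ≡ 10 (mod 13)), t ≡ 4·2 ≡ 8 (mod 13). So x ≡ 2 + 23·8 = 186 (mod 299).
Unique solution in [0, 299): x = 186.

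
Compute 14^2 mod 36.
Use repeated squaring. Binary(2) = 10. Walk through the bits of the exponent 2 left-to-right: at each bit after the leading one, square the running value, then multiply by 14 if the bit is 1 (always reducing mod 36):
  bit 1 = 1 (leading): start with 14.
  bit 2 = 0: square 14^2 = 196 ≡ 16 (mod 36).
Final value: 14^2 ≡ 16 (mod 36).

Final answer: 16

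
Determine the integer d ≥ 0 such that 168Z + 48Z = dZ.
In the PID Z, (a, b) is generated by gcd(a, b). Compute gcd(168, 48) with the extended Euclidean algorithm, tracking rows (r, s, t) with s·168 + t·48 = r:
  row A: (168, 1, 0)   [1·168 + 0·48 = 168]
  row B: (48, 0, 1)   [0·168 + 1·48 = 48]
  168 = 3·48 + 24   → row C = row A − 3·row B = (24, 1, −3)   [check: 1·168 − 3·48 = 24]
  48 = 2·24 + 0   → remainder 0, stop. gcd = 24 (last nonzero row C).
So gcd(168, 48) = 24, with Bézout identity 1·168 − 3·48 = 24. Containment (⊇): the Bézout identity exhibits 24 as an element of (168, 48), giving (24) ⊆ (168, 48). Containment (⊆): since 24 | 168 and 24 | 48 (168 = 24·7, 48 = 24·2), every Z-linear combination of 168 and 48 is divisible by 24, so (168, 48) ⊆ (24). Therefore (168, 48) = (24), d = 24.

Final answer: (168, 48) = (24); d = 24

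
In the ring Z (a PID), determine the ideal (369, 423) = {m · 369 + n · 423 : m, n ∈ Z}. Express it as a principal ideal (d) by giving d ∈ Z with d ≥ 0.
In the PID Z, (a, b) is generated by gcd(a, b). Compute gcd(423, 369) with the extended Euclidean algorithm, tracking rows (r, s, t) with s·423 + t·369 = r:
  row A: (423, 1, 0)   [1·423 + 0·369 = 423]
  row B: (369, 0, 1)   [0·423 + 1·369 = 369]
  423 = 1·369 + 54   → row C = row A − 1·row B = (54, 1, −1)   [check: 1·423 − 1·369 = 54]
  369 = 6·54 + 45   → row D = row B − 6·row C = (45, −6, 7)   [check: −6·423 + 7·369 = 45]
  54 = 1·45 + 9   → row E = row C − 1·row D = (9, 7, −8)   [check: 7·423 − 8·369 = 9]
  45 = 5·9 + 0   → remainder 0, stop. gcd = 9 (last nonzero row E).
So gcd(369, 423) = 9, with Bézout identity 7·423 − 8·369 = 9. Containment (⊇): the Bézout identity exhibits 9 as an element of (369, 423), giving (9) ⊆ (369, 423). Containment (⊆): since 9 | 369 and 9 | 423 (369 = 9·41, 423 = 9·47), every Z-linear combination of 369 and 423 is divisible by 9, so (369, 423) ⊆ (9). Therefore (369, 423) = (9), d = 9.

Final answer: (369, 423) = (9); d = 9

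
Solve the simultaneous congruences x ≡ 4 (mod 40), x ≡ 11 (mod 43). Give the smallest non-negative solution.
x ≡ 484 (mod 1720); the representative in [0, 1720) is 484

The moduli 40, 43 are pairwise coprime, so by the CRT there is a unique solution mod 40·43 = 1720.
Solve by successive substitution. Start with x ≡ 4 (mod 40).
  Combine with x ≡ 11 (mod 43): write x = 4 + 40·t and require 4 + 40·t ≡ 11 (mod 43), i.e. 40·t ≡ 11 − 4 ≡ 7 (mod 43). Since 40^(−1) ≡ 14 (mod 43), t ≡ 14·7 ≡ 12 (mod 43). So x ≡ 4 + 40·12 = 484 (mod 1720).
Unique solution in [0, 1720): x = 484.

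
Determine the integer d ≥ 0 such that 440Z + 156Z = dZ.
(440, 156) = (4); d = 4

In the PID Z, (a, b) is generated by gcd(a, b). Compute gcd(440, 156) with the extended Euclidean algorithm, tracking rows (r, s, t) with s·440 + t·156 = r:
  row A: (440, 1, 0)   [1·440 + 0·156 = 440]
  row B: (156, 0, 1)   [0·440 + 1·156 = 156]
  440 = 2·156 + 128   → row C = row A − 2·row B = (128, 1, −2)   [check: 1·440 − 2·156 = 128]
  156 = 1·128 + 28   → row D = row B − 1·row C = (28, −1, 3)   [check: −1·440 + 3·156 = 28]
  128 = 4·28 + 16   → row E = row C − 4·row D = (16, 5, −14)   [check: 5·440 − 14·156 = 16]
  28 = 1·16 + 12   → row F = row D − 1·row E = (12, −6, 17)   [check: −6·440 + 17·156 = 12]
  16 = 1·12 + 4   → row G = row E − 1·row F = (4, 11, −31)   [check: 11·440 − 31·156 = 4]
  12 = 3·4 + 0   → remainder 0, stop. gcd = 4 (last nonzero row G).
So gcd(440, 156) = 4, with Bézout identity 11·440 − 31·156 = 4. Containment (⊇): the Bézout identity exhibits 4 as an element of (440, 156), giving (4) ⊆ (440, 156). Containment (⊆): since 4 | 440 and 4 | 156 (440 = 4·110, 156 = 4·39), every Z-linear combination of 440 and 156 is divisible by 4, so (440, 156) ⊆ (4). Therefore (440, 156) = (4), d = 4.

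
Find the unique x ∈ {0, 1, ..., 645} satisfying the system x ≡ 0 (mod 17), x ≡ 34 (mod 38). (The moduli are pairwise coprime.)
x ≡ 34 (mod 646); the representative in [0, 646) is 34

The moduli 17, 38 are pairwise coprime, so by the CRT there is a unique solution mod 17·38 = 646.
Solve by successive substitution. Start with x ≡ 0 (mod 17).
  Combine with x ≡ 34 (mod 38): write x = 17·t and require 17·t ≡ 34 (mod 38). Since 17^(−1) ≡ 9 (mod 38), t ≡ 9·34 ≡ 2 (mod 38). So x ≡ 17·2 = 34 (mod 646).
Unique solution in [0, 646): x = 34.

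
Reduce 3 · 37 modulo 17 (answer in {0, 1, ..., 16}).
9

Reduce the factors first: 37 ≡ 3 (mod 17), so 3 · 37 ≡ 3 · 3 (mod 17). 3 · 3 = 9. Dividing by 17: 9 = 0·17 + 9. So (3 · 37) mod 17 = 9.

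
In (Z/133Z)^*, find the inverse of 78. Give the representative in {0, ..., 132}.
Apply the extended Euclidean algorithm to (133, 78), tracking rows (r, s, t) with s·133 + t·78 = r. Each division r_prev = q·r_cur + r_new produces the new row as (previous row) − q·(current row):
  row A: (133, 1, 0)   [1·133 + 0·78 = 133]
  row B: (78, 0, 1)   [0·133 + 1·78 = 78]
  133 = 1·78 + 55   → row C = row A − 1·row B = (55, 1, −1)   [check: 1·133 − 1·78 = 55]
  78 = 1·55 + 23   → row D = row B − 1·row C = (23, −1, 2)   [check: −1·133 + 2·78 = 23]
  55 = 2·23 + 9   → row E = row C − 2·row D = (9, 3, −5)   [check: 3·133 − 5·78 = 9]
  23 = 2·9 + 5   → row F = row D − 2·row E = (5, −7, 12)   [check: −7·133 + 12·78 = 5]
  9 = 1·5 + 4   → row G = row E − 1·row F = (4, 10, −17)   [check: 10·133 − 17·78 = 4]
  5 = 1·4 + 1   → row H = row F − 1·row G = (1, −17, 29)   [check: −17·133 + 29·78 = 1]
  4 = 4·1 + 0   → remainder 0, stop. gcd = 1 (last nonzero row H).
The gcd is 1, so 78 is invertible mod 133. The last nonzero row gives −17·133 + 29·78 = 1, so t = 29. So 78^(−1) ≡ 29 (mod 133). Verify: 78 · 29 = 2262 ≡ 1 (mod 133). ✓

Final answer: 78^(−1) ≡ 29 (mod 133)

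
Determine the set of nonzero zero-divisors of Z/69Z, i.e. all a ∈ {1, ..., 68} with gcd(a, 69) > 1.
nonzero zero-divisors of Z/69Z = {3, 6, 9, 12, 15, 18, 21, 23, 24, 27, 30, 33, 36, 39, 42, 45, 46, 48, 51, 54, 57, 60, 63, 66}

An element a ∈ Z/69Z (with a ≠ 0) is a zero-divisor iff gcd(a, 69) > 1 (because a is a unit precisely when gcd(a, n) = 1, and in Z/nZ every nonzero, non-unit element is a zero-divisor). Scan a = 1, ..., 68 and keep those with gcd(a, 69) > 1:
  gcd(3, 69) = 3, gcd(6, 69) = 3, gcd(9, 69) = 3, gcd(12, 69) = 3, gcd(15, 69) = 3, gcd(18, 69) = 3, gcd(21, 69) = 3, gcd(23, 69) = 23, gcd(24, 69) = 3, gcd(27, 69) = 3, gcd(30, 69) = 3, gcd(33, 69) = 3, gcd(36, 69) = 3, gcd(39, 69) = 3, gcd(42, 69) = 3, gcd(45, 69) = 3, gcd(46, 69) = 23, gcd(48, 69) = 3, gcd(51, 69) = 3, gcd(54, 69) = 3, gcd(57, 69) = 3, gcd(60, 69) = 3, gcd(63, 69) = 3, gcd(66, 69) = 3.
All other a ∈ {1, ..., 68} have gcd(a, 69) = 1 and are units. So the nonzero zero-divisors are exactly the 24 values of a appearing in this scan.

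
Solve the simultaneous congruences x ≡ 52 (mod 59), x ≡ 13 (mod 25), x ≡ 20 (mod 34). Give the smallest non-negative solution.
The moduli 59, 25, 34 are pairwise coprime, so by the CRT there is a unique solution mod 59·25·34 = 50150.
Solve by successive substitution. Start with x ≡ 52 (mod 59).
  Combine with x ≡ 13 (mod 25): write x = 52 + 59·t and require 52 + 59·t ≡ 13 (mod 25), i.e. 59·t ≡ 13 − 52 ≡ 11 (mod 25). Since 59^(−1) ≡ 14 (mod 25) (59 ≡ 9 (mod 25)), t ≡ 14·11 ≡ 4 (mod 25). So x ≡ 52 + 59·4 = 288 (mod 1475).
  Combine with x ≡ 20 (mod 34): write x = 288 + 1475·t and require 288 + 1475·t ≡ 20 (mod 34), i.e. 1475·t ≡ 20 − 288 ≡ 4 (mod 34). Since 1475^(−1) ≡ 21 (mod 34) (1475 ≡ 13 (mod 34)), t ≡ 21·4 ≡ 16 (mod 34). So x ≡ 288 + 1475·16 = 23888 (mod 50150).
Unique solution in [0, 50150): x = 23888.

Final answer: x ≡ 23888 (mod 50150); the representative in [0, 50150) is 23888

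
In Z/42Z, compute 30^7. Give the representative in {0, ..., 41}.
Use repeated squaring. Binary(7) = 111. Walk through the bits of the exponent 7 left-to-right: at each bit after the leading one, square the running value, then multiply by 30 if the bit is 1 (always reducing mod 42):
  bit 1 = 1 (leading): start with 30.
  bit 2 = 1: square 30^2 = 900 ≡ 18; bit is 1, so multiply 18·30 = 540 ≡ 36 (mod 42).
  bit 3 = 1: square 36^2 = 1296 ≡ 36; bit is 1, so multiply 36·30 = 1080 ≡ 30 (mod 42).
Final value: 30^7 ≡ 30 (mod 42).

Final answer: 30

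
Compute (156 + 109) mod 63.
13

Reduce the summands first: 156 ≡ 30, 109 ≡ 46 (mod 63), so 156 + 109 ≡ 30 + 46 (mod 63). 30 + 46 = 76; 76 = 1·63 + 13, so (156 + 109) mod 63 = 13.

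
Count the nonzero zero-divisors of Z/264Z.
Z/264Z has 183 nonzero zero-divisors

In Z/264Z each nonzero element is either a unit (gcd with 264 is 1) or a zero-divisor (gcd > 1). The number of units is φ(264): factorise 264 = 2^3 · 3 · 11, so φ(264) = (2^3 − 2^2) · (3 − 1) · (11 − 1) = 4 · 2 · 10 = 80. The nonzero elements number 264 − 1 = 263. Hence the nonzero zero-divisors number 263 − 80 = 183.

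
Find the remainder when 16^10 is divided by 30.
Use repeated squaring. Binary(10) = 1010. Walk through the bits of the exponent 10 left-to-right: at each bit after the leading one, square the running value, then multiply by 16 if the bit is 1 (always reducing mod 30):
  bit 1 = 1 (leading): start with 16.
  bit 2 = 0: square 16^2 = 256 ≡ 16 (mod 30).
  bit 3 = 1: square 16^2 = 256 ≡ 16; bit is 1, so multiply 16·16 = 256 ≡ 16 (mod 30).
  bit 4 = 0: square 16^2 = 256 ≡ 16 (mod 30).
Final value: 16^10 ≡ 16 (mod 30).

Final answer: 16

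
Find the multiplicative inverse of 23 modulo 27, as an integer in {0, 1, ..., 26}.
Apply the extended Euclidean algorithm to (27, 23), tracking rows (r, s, t) with s·27 + t·23 = r. Each division r_prev = q·r_cur + r_new produces the new row as (previous row) − q·(current row):
  row A: (27, 1, 0)   [1·27 + 0·23 = 27]
  row B: (23, 0, 1)   [0·27 + 1·23 = 23]
  27 = 1·23 + 4   → row C = row A − 1·row B = (4, 1, −1)   [check: 1·27 − 1·23 = 4]
  23 = 5·4 + 3   → row D = row B − 5·row C = (3, −5, 6)   [check: −5·27 + 6·23 = 3]
  4 = 1·3 + 1   → row E = row C − 1·row D = (1, 6, −7)   [check: 6·27 − 7·23 = 1]
  3 = 3·1 + 0   → remainder 0, stop. gcd = 1 (last nonzero row E).
The gcd is 1, so 23 is invertible mod 27. The last nonzero row gives 6·27 − 7·23 = 1, so t = −7. So 23^(−1) ≡ −7 ≡ 20 (mod 27). Verify: 23 · 20 = 460 ≡ 1 (mod 27). ✓

Final answer: 23^(−1) ≡ 20 (mod 27)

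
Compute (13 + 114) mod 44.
Reduce the summands first: 114 ≡ 26 (mod 44), so 13 + 114 ≡ 13 + 26 (mod 44). 13 + 26 = 39; 39 = 0·44 + 39, so (13 + 114) mod 44 = 39.

Final answer: 39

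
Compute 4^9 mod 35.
Use repeated squaring. Binary(9) = 1001. Walk through the bits of the exponent 9 left-to-right: at each bit after the leading one, square the running value, then multiply by 4 if the bit is 1 (always reducing mod 35):
  bit 1 = 1 (leading): start with 4.
  bit 2 = 0: square 4^2 = 16 (mod 35).
  bit 3 = 0: square 16^2 = 256 ≡ 11 (mod 35).
  bit 4 = 1: square 11^2 = 121 ≡ 16; bit is 1, so multiply 16·4 = 64 ≡ 29 (mod 35).
Final value: 4^9 ≡ 29 (mod 35).

Final answer: 29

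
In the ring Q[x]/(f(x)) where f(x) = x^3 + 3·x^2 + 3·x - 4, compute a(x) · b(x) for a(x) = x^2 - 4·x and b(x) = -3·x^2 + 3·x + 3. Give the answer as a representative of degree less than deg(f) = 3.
First multiply in Q[x] without reducing: a · b = -3·x^4 + 15·x^3 - 9·x^2 - 12·x. Now divide by f(x) = x^3 + 3·x^2 + 3·x - 4, eliminating the leading term at each step:
  leading term -3·x^4: subtract (-3·x)·f(x) = -3·x^4 - 9·x^3 - 9·x^2 + 12·x, leaving 24·x^3 - 24·x
  leading term 24·x^3: subtract (24)·f(x) = 24·x^3 + 72·x^2 + 72·x - 96, leaving -72·x^2 - 96·x + 96
The degree is now < 3, so this is the remainder. Hence a · b ≡ -72·x^2 - 96·x + 96 in Q[x]/(f).

Final answer: a · b ≡ -72·x^2 - 96·x + 96 (mod f(x))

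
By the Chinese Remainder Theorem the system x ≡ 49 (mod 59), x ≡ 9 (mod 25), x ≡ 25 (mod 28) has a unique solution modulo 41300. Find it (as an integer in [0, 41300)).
x ≡ 26009 (mod 41300); the representative in [0, 41300) is 26009

The moduli 59, 25, 28 are pairwise coprime, so by the CRT there is a unique solution mod 59·25·28 = 41300.
Solve by successive substitution. Start with x ≡ 49 (mod 59).
  Combine with x ≡ 9 (mod 25): write x = 49 + 59·t and require 49 + 59·t ≡ 9 (mod 25), i.e. 59·t ≡ 9 − 49 ≡ 10 (mod 25). Since 59^(−1) ≡ 14 (mod 25) (59 ≡ 9 (mod 25)), t ≡ 14·10 ≡ 15 (mod 25). So x ≡ 49 + 59·15 = 934 (mod 1475).
  Combine with x ≡ 25 (mod 28): write x = 934 + 1475·t and require 934 + 1475·t ≡ 25 (mod 28), i.e. 1475·t ≡ 25 − 934 ≡ 15 (mod 28). Since 1475^(−1) ≡ 3 (mod 28) (1475 ≡ 19 (mod 28)), t ≡ 3·15 ≡ 17 (mod 28). So x ≡ 934 + 1475·17 = 26009 (mod 41300).
Unique solution in [0, 41300): x = 26009.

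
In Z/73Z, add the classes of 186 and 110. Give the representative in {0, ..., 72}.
4

Reduce the summands first: 186 ≡ 40, 110 ≡ 37 (mod 73), so 186 + 110 ≡ 40 + 37 (mod 73). 40 + 37 = 77; 77 = 1·73 + 4, so (186 + 110) mod 73 = 4.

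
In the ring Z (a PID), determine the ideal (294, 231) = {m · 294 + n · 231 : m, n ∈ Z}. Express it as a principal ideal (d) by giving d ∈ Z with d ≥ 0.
(294, 231) = (21); d = 21

In the PID Z, (a, b) is generated by gcd(a, b). Compute gcd(294, 231) with the extended Euclidean algorithm, tracking rows (r, s, t) with s·294 + t·231 = r:
  row A: (294, 1, 0)   [1·294 + 0·231 = 294]
  row B: (231, 0, 1)   [0·294 + 1·231 = 231]
  294 = 1·231 + 63   → row C = row A − 1·row B = (63, 1, −1)   [check: 1·294 − 1·231 = 63]
  231 = 3·63 + 42   → row D = row B − 3·row C = (42, −3, 4)   [check: −3·294 + 4·231 = 42]
  63 = 1·42 + 21   → row E = row C − 1·row D = (21, 4, −5)   [check: 4·294 − 5·231 = 21]
  42 = 2·21 + 0   → remainder 0, stop. gcd = 21 (last nonzero row E).
So gcd(294, 231) = 21, with Bézout identity 4·294 − 5·231 = 21. Containment (⊇): the Bézout identity exhibits 21 as an element of (294, 231), giving (21) ⊆ (294, 231). Containment (⊆): since 21 | 294 and 21 | 231 (294 = 21·14, 231 = 21·11), every Z-linear combination of 294 and 231 is divisible by 21, so (294, 231) ⊆ (21). Therefore (294, 231) = (21), d = 21.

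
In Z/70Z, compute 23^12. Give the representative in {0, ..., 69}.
Use repeated squaring. Binary(12) = 1100. Walk through the bits of the exponent 12 left-to-right: at each bit after the leading one, square the running value, then multiply by 23 if the bit is 1 (always reducing mod 70):
  bit 1 = 1 (leading): start with 23.
  bit 2 = 1: square 23^2 = 529 ≡ 39; bit is 1, so multiply 39·23 = 897 ≡ 57 (mod 70).
  bit 3 = 0: square 57^2 = 3249 ≡ 29 (mod 70).
  bit 4 = 0: square 29^2 = 841 ≡ 1 (mod 70).
Final value: 23^12 ≡ 1 (mod 70).

Final answer: 1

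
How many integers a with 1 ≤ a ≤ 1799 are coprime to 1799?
1536

The number of a ∈ {1, ..., 1799} with gcd(a, 1799) = 1 is by definition Euler's totient φ(1799). φ is multiplicative, with φ(p^e) = p^e − p^(e−1). Factorise 1799 = 7 · 257. Then
  φ(1799) = (7 − 1) · (257 − 1) = 6 · 256 = 1536.
So there are 1536 such integers.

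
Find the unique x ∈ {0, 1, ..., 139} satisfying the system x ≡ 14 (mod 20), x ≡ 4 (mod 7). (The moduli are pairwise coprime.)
The moduli 20, 7 are pairwise coprime, so by the CRT there is a unique solution mod 20·7 = 140.
Solve by successive substitution. Start with x ≡ 14 (mod 20).
  Combine with x ≡ 4 (mod 7): write x = 14 + 20·t and require 14 + 20·t ≡ 4 (mod 7), i.e. 20·t ≡ 4 − 14 ≡ 4 (mod 7). Since 20^(−1) ≡ 6 (mod 7) (20 ≡ 6 (mod 7)), t ≡ 6·4 ≡ 3 (mod 7). So x ≡ 14 + 20·3 = 74 (mod 140).
Unique solution in [0, 140): x = 74.

Final answer: x ≡ 74 (mod 140); the representative in [0, 140) is 74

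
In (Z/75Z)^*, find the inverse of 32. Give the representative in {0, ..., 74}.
Apply the extended Euclidean algorithm to (75, 32), tracking rows (r, s, t) with s·75 + t·32 = r. Each division r_prev = q·r_cur + r_new produces the new row as (previous row) − q·(current row):
  row A: (75, 1, 0)   [1·75 + 0·32 = 75]
  row B: (32, 0, 1)   [0·75 + 1·32 = 32]
  75 = 2·32 + 11   → row C = row A − 2·row B = (11, 1, −2)   [check: 1·75 − 2·32 = 11]
  32 = 2·11 + 10   → row D = row B − 2·row C = (10, −2, 5)   [check: −2·75 + 5·32 = 10]
  11 = 1·10 + 1   → row E = row C − 1·row D = (1, 3, −7)   [check: 3·75 − 7·32 = 1]
  10 = 10·1 + 0   → remainder 0, stop. gcd = 1 (last nonzero row E).
The gcd is 1, so 32 is invertible mod 75. The last nonzero row gives 3·75 − 7·32 = 1, so t = −7. So 32^(−1) ≡ −7 ≡ 68 (mod 75). Verify: 32 · 68 = 2176 ≡ 1 (mod 75). ✓

Final answer: 32^(−1) ≡ 68 (mod 75)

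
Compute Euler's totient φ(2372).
φ(2372) = 1184

φ is multiplicative, with φ(p^e) = p^e − p^(e−1). Factorise 2372 = 2^2 · 593. Then
  φ(2372) = (2^2 − 2^1) · (593 − 1) = 2 · 592 = 1184.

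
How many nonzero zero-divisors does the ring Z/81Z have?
In Z/81Z each nonzero element is either a unit (gcd with 81 is 1) or a zero-divisor (gcd > 1). The number of units is φ(81): factorise 81 = 3^4, so φ(81) = (3^4 − 3^3) = 54 = 54. The nonzero elements number 81 − 1 = 80. Hence the nonzero zero-divisors number 80 − 54 = 26.

Final answer: Z/81Z has 26 nonzero zero-divisors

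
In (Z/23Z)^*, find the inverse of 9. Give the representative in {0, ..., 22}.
9^(−1) ≡ 18 (mod 23)

Apply the extended Euclidean algorithm to (23, 9), tracking rows (r, s, t) with s·23 + t·9 = r. Each division r_prev = q·r_cur + r_new produces the new row as (previous row) − q·(current row):
  row A: (23, 1, 0)   [1·23 + 0·9 = 23]
  row B: (9, 0, 1)   [0·23 + 1·9 = 9]
  23 = 2·9 + 5   → row C = row A − 2·row B = (5, 1, −2)   [check: 1·23 − 2·9 = 5]
  9 = 1·5 + 4   → row D = row B − 1·row C = (4, −1, 3)   [check: −1·23 + 3·9 = 4]
  5 = 1·4 + 1   → row E = row C − 1·row D = (1, 2, −5)   [check: 2·23 − 5·9 = 1]
  4 = 4·1 + 0   → remainder 0, stop. gcd = 1 (last nonzero row E).
The gcd is 1, so 9 is invertible mod 23. The last nonzero row gives 2·23 − 5·9 = 1, so t = −5. So 9^(−1) ≡ −5 ≡ 18 (mod 23). Verify: 9 · 18 = 162 ≡ 1 (mod 23). ✓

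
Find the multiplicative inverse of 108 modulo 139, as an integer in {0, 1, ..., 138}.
108^(−1) ≡ 130 (mod 139)

Apply the extended Euclidean algorithm to (139, 108), tracking rows (r, s, t) with s·139 + t·108 = r. Each division r_prev = q·r_cur + r_new produces the new row as (previous row) − q·(current row):
  row A: (139, 1, 0)   [1·139 + 0·108 = 139]
  row B: (108, 0, 1)   [0·139 + 1·108 = 108]
  139 = 1·108 + 31   → row C = row A − 1·row B = (31, 1, −1)   [check: 1·139 − 1·108 = 31]
  108 = 3·31 + 15   → row D = row B − 3·row C = (15, −3, 4)   [check: −3·139 + 4·108 = 15]
  31 = 2·15 + 1   → row E = row C − 2·row D = (1, 7, −9)   [check: 7·139 − 9·108 = 1]
  15 = 15·1 + 0   → remainder 0, stop. gcd = 1 (last nonzero row E).
The gcd is 1, so 108 is invertible mod 139. The last nonzero row gives 7·139 − 9·108 = 1, so t = −9. So 108^(−1) ≡ −9 ≡ 130 (mod 139). Verify: 108 · 130 = 14040 ≡ 1 (mod 139). ✓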